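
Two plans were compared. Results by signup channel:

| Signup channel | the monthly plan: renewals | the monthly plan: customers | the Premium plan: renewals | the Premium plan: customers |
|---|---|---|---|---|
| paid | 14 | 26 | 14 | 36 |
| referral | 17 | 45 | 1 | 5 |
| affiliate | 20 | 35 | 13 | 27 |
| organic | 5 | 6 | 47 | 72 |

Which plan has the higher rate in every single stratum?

Paid: the monthly plan 14/26 = 53.8%, the Premium plan 14/36 = 38.9% → the monthly plan
Referral: the monthly plan 17/45 = 37.8%, the Premium plan 1/5 = 20.0% → the monthly plan
Affiliate: the monthly plan 20/35 = 57.1%, the Premium plan 13/27 = 48.1% → the monthly plan
Organic: the monthly plan 5/6 = 83.3%, the Premium plan 47/72 = 65.3% → the monthly plan
The monthly plan has the higher rate in all 4 groups.

the monthly plan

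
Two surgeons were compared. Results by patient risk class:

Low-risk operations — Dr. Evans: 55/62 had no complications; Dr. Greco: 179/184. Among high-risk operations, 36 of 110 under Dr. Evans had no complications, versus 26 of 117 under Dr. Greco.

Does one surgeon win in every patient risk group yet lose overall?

No

Low-risk: Dr. Evans 55/62 = 88.7%, Dr. Greco 179/184 = 97.3% → Dr. Greco
High-risk: Dr. Evans 36/110 = 32.7%, Dr. Greco 26/117 = 22.2% → Dr. Evans
Overall: Dr. Evans 91/172 = 52.9%, Dr. Greco 205/301 = 68.1% → Dr. Greco
Neither sweeps: Dr. Evans wins 1 of 2 groups, Dr. Greco wins 1. Dr. Greco wins overall but not every group — no Simpson reversal.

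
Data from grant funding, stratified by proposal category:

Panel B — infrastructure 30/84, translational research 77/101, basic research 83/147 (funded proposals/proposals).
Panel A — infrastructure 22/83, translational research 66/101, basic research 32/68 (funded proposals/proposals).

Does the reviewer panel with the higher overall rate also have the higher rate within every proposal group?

Yes

Infrastructure: Panel B 30/84 = 35.7%, Panel A 22/83 = 26.5% → Panel B
Translational research: Panel B 77/101 = 76.2%, Panel A 66/101 = 65.3% → Panel B
Basic research: Panel B 83/147 = 56.5%, Panel A 32/68 = 47.1% → Panel B
Overall: Panel B 190/332 = 57.2%, Panel A 120/252 = 47.6% → Panel B
Panel B wins overall and in every proposal group — no reversal.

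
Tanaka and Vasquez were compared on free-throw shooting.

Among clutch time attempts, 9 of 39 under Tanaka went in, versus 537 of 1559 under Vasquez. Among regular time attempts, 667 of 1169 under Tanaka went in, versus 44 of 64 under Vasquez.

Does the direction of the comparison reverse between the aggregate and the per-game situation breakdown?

Clutch time: Tanaka 9/39 = 23.1%, Vasquez 537/1559 = 34.4% → Vasquez
Regular time: Tanaka 667/1169 = 57.1%, Vasquez 44/64 = 68.8% → Vasquez
Overall: Tanaka 676/1208 = 56.0%, Vasquez 581/1623 = 35.8% → Tanaka
Vasquez wins each game group but Tanaka wins overall — the comparison reverses. Vasquez's attempts skew toward clutch time, which has a lower base rate.

Yes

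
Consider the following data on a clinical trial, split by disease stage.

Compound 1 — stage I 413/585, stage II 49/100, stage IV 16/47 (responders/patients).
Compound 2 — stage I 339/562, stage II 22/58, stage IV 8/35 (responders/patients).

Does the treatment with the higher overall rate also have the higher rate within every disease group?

Yes

Stage I: Compound 1 413/585 = 70.6%, Compound 2 339/562 = 60.3% → Compound 1
Stage II: Compound 1 49/100 = 49.0%, Compound 2 22/58 = 37.9% → Compound 1
Stage IV: Compound 1 16/47 = 34.0%, Compound 2 8/35 = 22.9% → Compound 1
Overall: Compound 1 478/732 = 65.3%, Compound 2 369/655 = 56.3% → Compound 1
Compound 1 wins overall and in every disease group — no reversal.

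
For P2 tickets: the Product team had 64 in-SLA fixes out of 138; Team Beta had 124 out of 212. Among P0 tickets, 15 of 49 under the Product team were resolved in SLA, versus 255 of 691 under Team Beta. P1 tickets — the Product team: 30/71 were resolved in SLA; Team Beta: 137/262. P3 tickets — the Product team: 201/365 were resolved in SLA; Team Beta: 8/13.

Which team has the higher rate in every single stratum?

Team Beta

P2: the Product team 64/138 = 46.4%, Team Beta 124/212 = 58.5% → Team Beta
P0: the Product team 15/49 = 30.6%, Team Beta 255/691 = 36.9% → Team Beta
P1: the Product team 30/71 = 42.3%, Team Beta 137/262 = 52.3% → Team Beta
P3: the Product team 201/365 = 55.1%, Team Beta 8/13 = 61.5% → Team Beta
Team Beta has the higher rate in all 4 groups.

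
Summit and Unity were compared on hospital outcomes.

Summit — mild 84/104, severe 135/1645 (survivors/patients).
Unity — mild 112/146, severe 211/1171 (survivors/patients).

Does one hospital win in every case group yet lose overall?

No

Mild: Summit 84/104 = 80.8%, Unity 112/146 = 76.7% → Summit
Severe: Summit 135/1645 = 8.2%, Unity 211/1171 = 18.0% → Unity
Overall: Summit 219/1749 = 12.5%, Unity 323/1317 = 24.5% → Unity
Neither sweeps: Summit wins 1 of 2 groups, Unity wins 1. Unity wins overall but not every group — no Simpson reversal.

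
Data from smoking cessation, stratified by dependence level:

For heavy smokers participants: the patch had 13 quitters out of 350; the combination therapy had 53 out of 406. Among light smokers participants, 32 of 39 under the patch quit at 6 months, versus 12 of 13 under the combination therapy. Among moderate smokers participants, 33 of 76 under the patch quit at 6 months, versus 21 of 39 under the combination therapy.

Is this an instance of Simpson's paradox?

No

Heavy smokers: the patch 13/350 = 3.7%, the combination therapy 53/406 = 13.1% → the combination therapy
Light smokers: the patch 32/39 = 82.1%, the combination therapy 12/13 = 92.3% → the combination therapy
Moderate smokers: the patch 33/76 = 43.4%, the combination therapy 21/39 = 53.8% → the combination therapy
Overall: the patch 78/465 = 16.8%, the combination therapy 86/458 = 18.8% → the combination therapy
The combination therapy wins overall and in every dependence group — no reversal.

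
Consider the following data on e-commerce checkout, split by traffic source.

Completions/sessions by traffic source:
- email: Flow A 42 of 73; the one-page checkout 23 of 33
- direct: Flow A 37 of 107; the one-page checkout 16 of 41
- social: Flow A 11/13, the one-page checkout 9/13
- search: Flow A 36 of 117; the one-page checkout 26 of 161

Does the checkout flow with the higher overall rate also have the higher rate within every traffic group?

Email: Flow A 42/73 = 57.5%, the one-page checkout 23/33 = 69.7% → the one-page checkout
Direct: Flow A 37/107 = 34.6%, the one-page checkout 16/41 = 39.0% → the one-page checkout
Social: Flow A 11/13 = 84.6%, the one-page checkout 9/13 = 69.2% → Flow A
Search: Flow A 36/117 = 30.8%, the one-page checkout 26/161 = 16.1% → Flow A
Overall: Flow A 126/310 = 40.6%, the one-page checkout 74/248 = 29.8% → Flow A
Neither sweeps: Flow A wins 2 of 4 groups, the one-page checkout wins 2. Flow A wins overall but not every group — no Simpson reversal.

No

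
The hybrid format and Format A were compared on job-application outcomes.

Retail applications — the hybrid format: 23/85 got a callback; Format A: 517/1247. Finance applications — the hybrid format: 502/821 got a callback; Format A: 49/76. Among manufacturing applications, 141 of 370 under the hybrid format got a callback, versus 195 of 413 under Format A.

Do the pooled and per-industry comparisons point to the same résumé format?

No

Retail: the hybrid format 23/85 = 27.1%, Format A 517/1247 = 41.5% → Format A
Finance: the hybrid format 502/821 = 61.1%, Format A 49/76 = 64.5% → Format A
Manufacturing: the hybrid format 141/370 = 38.1%, Format A 195/413 = 47.2% → Format A
Overall: the hybrid format 666/1276 = 52.2%, Format A 761/1736 = 43.8% → the hybrid format
Format A wins each industry group but the hybrid format wins overall — the comparison reverses. Format A's applications skew toward retail, which has a lower base rate.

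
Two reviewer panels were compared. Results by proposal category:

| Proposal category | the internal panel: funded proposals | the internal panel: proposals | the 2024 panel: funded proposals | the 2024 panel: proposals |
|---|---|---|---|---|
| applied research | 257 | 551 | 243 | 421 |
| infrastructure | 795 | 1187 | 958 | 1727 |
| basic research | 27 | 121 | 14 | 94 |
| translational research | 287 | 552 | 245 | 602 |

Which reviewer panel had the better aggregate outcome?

the internal panel

Applied research: the internal panel 257/551 = 46.6%, the 2024 panel 243/421 = 57.7% → the 2024 panel
Infrastructure: the internal panel 795/1187 = 67.0%, the 2024 panel 958/1727 = 55.5% → the internal panel
Basic research: the internal panel 27/121 = 22.3%, the 2024 panel 14/94 = 14.9% → the internal panel
Translational research: the internal panel 287/552 = 52.0%, the 2024 panel 245/602 = 40.7% → the internal panel
Overall: the internal panel 1366/2411 = 56.7%, the 2024 panel 1460/2844 = 51.3% → the internal panel
(Neither sweeps every proposal group, but the internal panel has the higher pooled rate.)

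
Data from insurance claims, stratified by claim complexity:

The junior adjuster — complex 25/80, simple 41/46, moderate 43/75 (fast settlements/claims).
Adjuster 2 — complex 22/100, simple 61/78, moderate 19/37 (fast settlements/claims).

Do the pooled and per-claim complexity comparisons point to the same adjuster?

Complex: the junior adjuster 25/80 = 31.2%, Adjuster 2 22/100 = 22.0% → the junior adjuster
Simple: the junior adjuster 41/46 = 89.1%, Adjuster 2 61/78 = 78.2% → the junior adjuster
Moderate: the junior adjuster 43/75 = 57.3%, Adjuster 2 19/37 = 51.4% → the junior adjuster
Overall: the junior adjuster 109/201 = 54.2%, Adjuster 2 102/215 = 47.4% → the junior adjuster
The junior adjuster wins overall and in every claim group — no reversal.

Yes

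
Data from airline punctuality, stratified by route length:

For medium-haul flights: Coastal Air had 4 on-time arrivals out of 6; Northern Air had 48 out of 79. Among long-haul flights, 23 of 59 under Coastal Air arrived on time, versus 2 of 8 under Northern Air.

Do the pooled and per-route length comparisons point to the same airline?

Medium-haul: Coastal Air 4/6 = 66.7%, Northern Air 48/79 = 60.8% → Coastal Air
Long-haul: Coastal Air 23/59 = 39.0%, Northern Air 2/8 = 25.0% → Coastal Air
Overall: Coastal Air 27/65 = 41.5%, Northern Air 50/87 = 57.5% → Northern Air
Coastal Air wins each route group but Northern Air wins overall — the comparison reverses. Coastal Air's flights skew toward long-haul, which has a lower base rate.

No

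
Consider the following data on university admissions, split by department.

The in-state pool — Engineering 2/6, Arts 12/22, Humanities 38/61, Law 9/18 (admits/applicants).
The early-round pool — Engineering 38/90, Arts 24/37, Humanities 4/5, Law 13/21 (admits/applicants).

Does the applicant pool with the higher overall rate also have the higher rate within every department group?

Engineering: the in-state pool 2/6 = 33.3%, the early-round pool 38/90 = 42.2% → the early-round pool
Arts: the in-state pool 12/22 = 54.5%, the early-round pool 24/37 = 64.9% → the early-round pool
Humanities: the in-state pool 38/61 = 62.3%, the early-round pool 4/5 = 80.0% → the early-round pool
Law: the in-state pool 9/18 = 50.0%, the early-round pool 13/21 = 61.9% → the early-round pool
Overall: the in-state pool 61/107 = 57.0%, the early-round pool 79/153 = 51.6% → the in-state pool
The early-round pool wins each department group but the in-state pool wins overall — the comparison reverses. The early-round pool's applicants skew toward Engineering, which has a lower base rate.

No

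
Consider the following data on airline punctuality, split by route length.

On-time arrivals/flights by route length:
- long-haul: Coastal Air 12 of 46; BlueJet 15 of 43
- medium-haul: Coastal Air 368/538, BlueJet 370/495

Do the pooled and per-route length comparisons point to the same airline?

Yes

Long-haul: Coastal Air 12/46 = 26.1%, BlueJet 15/43 = 34.9% → BlueJet
Medium-haul: Coastal Air 368/538 = 68.4%, BlueJet 370/495 = 74.7% → BlueJet
Overall: Coastal Air 380/584 = 65.1%, BlueJet 385/538 = 71.6% → BlueJet
BlueJet wins overall and in every route group — no reversal.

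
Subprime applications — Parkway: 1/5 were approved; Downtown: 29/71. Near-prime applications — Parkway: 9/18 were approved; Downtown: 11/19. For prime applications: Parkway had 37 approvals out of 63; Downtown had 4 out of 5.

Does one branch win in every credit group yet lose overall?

Subprime: Parkway 1/5 = 20.0%, Downtown 29/71 = 40.8% → Downtown
Near-prime: Parkway 9/18 = 50.0%, Downtown 11/19 = 57.9% → Downtown
Prime: Parkway 37/63 = 58.7%, Downtown 4/5 = 80.0% → Downtown
Overall: Parkway 47/86 = 54.7%, Downtown 44/95 = 46.3% → Parkway
Downtown wins each credit group but Parkway wins overall — the comparison reverses. Downtown's applications skew toward subprime, which has a lower base rate.

Yes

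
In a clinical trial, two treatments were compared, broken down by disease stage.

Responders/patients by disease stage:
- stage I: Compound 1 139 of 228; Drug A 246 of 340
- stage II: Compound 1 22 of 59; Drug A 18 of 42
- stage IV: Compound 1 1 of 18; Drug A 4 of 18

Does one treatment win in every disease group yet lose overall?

Stage I: Compound 1 139/228 = 61.0%, Drug A 246/340 = 72.4% → Drug A
Stage II: Compound 1 22/59 = 37.3%, Drug A 18/42 = 42.9% → Drug A
Stage IV: Compound 1 1/18 = 5.6%, Drug A 4/18 = 22.2% → Drug A
Overall: Compound 1 162/305 = 53.1%, Drug A 268/400 = 67.0% → Drug A
Drug A wins overall and in every disease group — no reversal.

No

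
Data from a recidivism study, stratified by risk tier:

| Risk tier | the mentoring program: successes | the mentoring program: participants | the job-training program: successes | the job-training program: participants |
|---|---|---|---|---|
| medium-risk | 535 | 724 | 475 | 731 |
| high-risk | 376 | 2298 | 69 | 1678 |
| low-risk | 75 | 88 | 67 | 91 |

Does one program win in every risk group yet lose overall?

Medium-risk: the mentoring program 535/724 = 73.9%, the job-training program 475/731 = 65.0% → the mentoring program
High-risk: the mentoring program 376/2298 = 16.4%, the job-training program 69/1678 = 4.1% → the mentoring program
Low-risk: the mentoring program 75/88 = 85.2%, the job-training program 67/91 = 73.6% → the mentoring program
Overall: the mentoring program 986/3110 = 31.7%, the job-training program 611/2500 = 24.4% → the mentoring program
The mentoring program wins overall and in every risk group — no reversal.

No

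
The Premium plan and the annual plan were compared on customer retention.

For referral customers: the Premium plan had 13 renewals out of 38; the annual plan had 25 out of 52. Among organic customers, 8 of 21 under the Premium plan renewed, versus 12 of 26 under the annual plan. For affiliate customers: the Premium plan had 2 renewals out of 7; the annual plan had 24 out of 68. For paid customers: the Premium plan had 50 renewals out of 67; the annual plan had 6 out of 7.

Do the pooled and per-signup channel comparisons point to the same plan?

No

Referral: the Premium plan 13/38 = 34.2%, the annual plan 25/52 = 48.1% → the annual plan
Organic: the Premium plan 8/21 = 38.1%, the annual plan 12/26 = 46.2% → the annual plan
Affiliate: the Premium plan 2/7 = 28.6%, the annual plan 24/68 = 35.3% → the annual plan
Paid: the Premium plan 50/67 = 74.6%, the annual plan 6/7 = 85.7% → the annual plan
Overall: the Premium plan 73/133 = 54.9%, the annual plan 67/153 = 43.8% → the Premium plan
The annual plan wins each signup group but the Premium plan wins overall — the comparison reverses. The annual plan's customers skew toward affiliate, which has a lower base rate.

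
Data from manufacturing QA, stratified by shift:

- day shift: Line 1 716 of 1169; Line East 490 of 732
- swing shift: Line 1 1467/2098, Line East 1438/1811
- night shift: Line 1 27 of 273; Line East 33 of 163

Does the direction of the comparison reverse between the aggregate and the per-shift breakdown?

No

Day shift: Line 1 716/1169 = 61.2%, Line East 490/732 = 66.9% → Line East
Swing shift: Line 1 1467/2098 = 69.9%, Line East 1438/1811 = 79.4% → Line East
Night shift: Line 1 27/273 = 9.9%, Line East 33/163 = 20.2% → Line East
Overall: Line 1 2210/3540 = 62.4%, Line East 1961/2706 = 72.5% → Line East
Line East wins overall and in every shift group — no reversal.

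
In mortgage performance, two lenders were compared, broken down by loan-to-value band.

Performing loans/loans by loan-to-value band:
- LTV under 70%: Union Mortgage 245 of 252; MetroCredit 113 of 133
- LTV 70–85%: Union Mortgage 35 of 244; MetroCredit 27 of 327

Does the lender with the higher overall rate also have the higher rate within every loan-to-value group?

Yes

LTV under 70%: Union Mortgage 245/252 = 97.2%, MetroCredit 113/133 = 85.0% → Union Mortgage
LTV 70–85%: Union Mortgage 35/244 = 14.3%, MetroCredit 27/327 = 8.3% → Union Mortgage
Overall: Union Mortgage 280/496 = 56.5%, MetroCredit 140/460 = 30.4% → Union Mortgage
Union Mortgage wins overall and in every loan-to-value group — no reversal.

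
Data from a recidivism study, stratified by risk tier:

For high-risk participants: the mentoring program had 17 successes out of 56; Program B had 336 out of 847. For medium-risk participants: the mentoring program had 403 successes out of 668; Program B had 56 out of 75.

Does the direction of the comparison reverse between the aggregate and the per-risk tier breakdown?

Yes

High-risk: the mentoring program 17/56 = 30.4%, Program B 336/847 = 39.7% → Program B
Medium-risk: the mentoring program 403/668 = 60.3%, Program B 56/75 = 74.7% → Program B
Overall: the mentoring program 420/724 = 58.0%, Program B 392/922 = 42.5% → the mentoring program
Program B wins each risk group but the mentoring program wins overall — the comparison reverses. Program B's participants skew toward high-risk, which has a lower base rate.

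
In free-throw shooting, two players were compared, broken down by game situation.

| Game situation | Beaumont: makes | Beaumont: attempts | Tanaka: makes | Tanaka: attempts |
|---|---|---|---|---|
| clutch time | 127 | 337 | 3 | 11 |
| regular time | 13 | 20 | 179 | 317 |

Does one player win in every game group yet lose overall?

Clutch time: Beaumont 127/337 = 37.7%, Tanaka 3/11 = 27.3% → Beaumont
Regular time: Beaumont 13/20 = 65.0%, Tanaka 179/317 = 56.5% → Beaumont
Overall: Beaumont 140/357 = 39.2%, Tanaka 182/328 = 55.5% → Tanaka
Beaumont wins each game group but Tanaka wins overall — the comparison reverses. Beaumont's attempts skew toward clutch time, which has a lower base rate.

Yes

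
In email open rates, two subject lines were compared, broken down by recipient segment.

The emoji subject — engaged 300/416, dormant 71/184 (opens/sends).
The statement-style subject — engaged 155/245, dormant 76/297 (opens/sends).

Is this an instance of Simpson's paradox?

No

Engaged: the emoji subject 300/416 = 72.1%, the statement-style subject 155/245 = 63.3% → the emoji subject
Dormant: the emoji subject 71/184 = 38.6%, the statement-style subject 76/297 = 25.6% → the emoji subject
Overall: the emoji subject 371/600 = 61.8%, the statement-style subject 231/542 = 42.6% → the emoji subject
The emoji subject wins overall and in every recipient group — no reversal.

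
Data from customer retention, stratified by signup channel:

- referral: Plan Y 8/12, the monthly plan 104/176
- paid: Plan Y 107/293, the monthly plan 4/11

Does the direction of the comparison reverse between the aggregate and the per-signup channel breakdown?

Yes

Referral: Plan Y 8/12 = 66.7%, the monthly plan 104/176 = 59.1% → Plan Y
Paid: Plan Y 107/293 = 36.5%, the monthly plan 4/11 = 36.4% → Plan Y
Overall: Plan Y 115/305 = 37.7%, the monthly plan 108/187 = 57.8% → the monthly plan
Plan Y wins each signup group but the monthly plan wins overall — the comparison reverses. Plan Y's customers skew toward paid, which has a lower base rate.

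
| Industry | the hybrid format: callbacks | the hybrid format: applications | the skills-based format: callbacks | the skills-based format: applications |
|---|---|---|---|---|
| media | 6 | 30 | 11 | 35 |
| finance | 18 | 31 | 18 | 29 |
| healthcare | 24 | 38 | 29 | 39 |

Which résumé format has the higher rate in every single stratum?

Media: the hybrid format 6/30 = 20.0%, the skills-based format 11/35 = 31.4% → the skills-based format
Finance: the hybrid format 18/31 = 58.1%, the skills-based format 18/29 = 62.1% → the skills-based format
Healthcare: the hybrid format 24/38 = 63.2%, the skills-based format 29/39 = 74.4% → the skills-based format
The skills-based format has the higher rate in all 3 groups.

the skills-based format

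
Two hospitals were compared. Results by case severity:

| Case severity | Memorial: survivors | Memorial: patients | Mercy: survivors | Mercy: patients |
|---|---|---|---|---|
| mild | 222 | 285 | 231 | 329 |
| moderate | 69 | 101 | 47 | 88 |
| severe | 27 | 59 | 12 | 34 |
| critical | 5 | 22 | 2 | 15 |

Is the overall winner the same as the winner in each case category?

Yes

Mild: Memorial 222/285 = 77.9%, Mercy 231/329 = 70.2% → Memorial
Moderate: Memorial 69/101 = 68.3%, Mercy 47/88 = 53.4% → Memorial
Severe: Memorial 27/59 = 45.8%, Mercy 12/34 = 35.3% → Memorial
Critical: Memorial 5/22 = 22.7%, Mercy 2/15 = 13.3% → Memorial
Overall: Memorial 323/467 = 69.2%, Mercy 292/466 = 62.7% → Memorial
Memorial wins overall and in every case group — no reversal.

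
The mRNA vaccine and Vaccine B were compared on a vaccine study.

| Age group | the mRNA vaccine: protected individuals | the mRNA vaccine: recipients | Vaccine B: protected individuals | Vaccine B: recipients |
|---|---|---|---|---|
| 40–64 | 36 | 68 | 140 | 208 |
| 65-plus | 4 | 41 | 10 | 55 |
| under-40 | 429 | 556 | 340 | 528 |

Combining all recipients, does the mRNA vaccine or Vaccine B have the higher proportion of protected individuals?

the mRNA vaccine

40–64: the mRNA vaccine 36/68 = 52.9%, Vaccine B 140/208 = 67.3% → Vaccine B
65-plus: the mRNA vaccine 4/41 = 9.8%, Vaccine B 10/55 = 18.2% → Vaccine B
Under-40: the mRNA vaccine 429/556 = 77.2%, Vaccine B 340/528 = 64.4% → the mRNA vaccine
Overall: the mRNA vaccine 469/665 = 70.5%, Vaccine B 490/791 = 61.9% → the mRNA vaccine
(Neither sweeps every age group, but the mRNA vaccine has the higher pooled rate.)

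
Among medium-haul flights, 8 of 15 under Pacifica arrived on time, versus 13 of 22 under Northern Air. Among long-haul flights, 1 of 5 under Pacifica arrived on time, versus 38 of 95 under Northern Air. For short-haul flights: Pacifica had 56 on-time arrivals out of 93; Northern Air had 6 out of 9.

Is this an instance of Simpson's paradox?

Medium-haul: Pacifica 8/15 = 53.3%, Northern Air 13/22 = 59.1% → Northern Air
Long-haul: Pacifica 1/5 = 20.0%, Northern Air 38/95 = 40.0% → Northern Air
Short-haul: Pacifica 56/93 = 60.2%, Northern Air 6/9 = 66.7% → Northern Air
Overall: Pacifica 65/113 = 57.5%, Northern Air 57/126 = 45.2% → Pacifica
Northern Air wins each route group but Pacifica wins overall — the comparison reverses. Northern Air's flights skew toward long-haul, which has a lower base rate.

Yes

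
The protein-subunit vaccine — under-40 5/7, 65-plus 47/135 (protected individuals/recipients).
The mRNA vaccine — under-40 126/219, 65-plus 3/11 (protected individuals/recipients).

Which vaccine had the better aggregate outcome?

the mRNA vaccine

Under-40: the protein-subunit vaccine 5/7 = 71.4%, the mRNA vaccine 126/219 = 57.5% → the protein-subunit vaccine
65-plus: the protein-subunit vaccine 47/135 = 34.8%, the mRNA vaccine 3/11 = 27.3% → the protein-subunit vaccine
Overall: the protein-subunit vaccine 52/142 = 36.6%, the mRNA vaccine 129/230 = 56.1% → the mRNA vaccine
(The protein-subunit vaccine wins every age group but the mRNA vaccine wins overall — the protein-subunit vaccine's recipients skew toward the low-rate 65-plus group.)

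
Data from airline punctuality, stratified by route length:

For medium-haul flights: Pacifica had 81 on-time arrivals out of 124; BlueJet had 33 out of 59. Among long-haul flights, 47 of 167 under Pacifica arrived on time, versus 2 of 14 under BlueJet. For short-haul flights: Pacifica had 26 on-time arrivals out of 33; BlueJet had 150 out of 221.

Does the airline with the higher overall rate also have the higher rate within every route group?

No

Medium-haul: Pacifica 81/124 = 65.3%, BlueJet 33/59 = 55.9% → Pacifica
Long-haul: Pacifica 47/167 = 28.1%, BlueJet 2/14 = 14.3% → Pacifica
Short-haul: Pacifica 26/33 = 78.8%, BlueJet 150/221 = 67.9% → Pacifica
Overall: Pacifica 154/324 = 47.5%, BlueJet 185/294 = 62.9% → BlueJet
Pacifica wins each route group but BlueJet wins overall — the comparison reverses. Pacifica's flights skew toward long-haul, which has a lower base rate.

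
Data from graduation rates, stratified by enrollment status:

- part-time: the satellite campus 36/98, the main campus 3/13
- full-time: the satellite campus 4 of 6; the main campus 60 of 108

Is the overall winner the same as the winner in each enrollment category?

Part-time: the satellite campus 36/98 = 36.7%, the main campus 3/13 = 23.1% → the satellite campus
Full-time: the satellite campus 4/6 = 66.7%, the main campus 60/108 = 55.6% → the satellite campus
Overall: the satellite campus 40/104 = 38.5%, the main campus 63/121 = 52.1% → the main campus
The satellite campus wins each enrollment group but the main campus wins overall — the comparison reverses. The satellite campus's students skew toward part-time, which has a lower base rate.

No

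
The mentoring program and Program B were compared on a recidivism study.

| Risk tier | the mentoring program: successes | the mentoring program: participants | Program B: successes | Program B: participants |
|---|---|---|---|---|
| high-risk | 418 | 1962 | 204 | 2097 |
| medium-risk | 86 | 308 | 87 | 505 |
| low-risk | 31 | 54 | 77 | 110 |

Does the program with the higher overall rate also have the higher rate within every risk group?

No

High-risk: the mentoring program 418/1962 = 21.3%, Program B 204/2097 = 9.7% → the mentoring program
Medium-risk: the mentoring program 86/308 = 27.9%, Program B 87/505 = 17.2% → the mentoring program
Low-risk: the mentoring program 31/54 = 57.4%, Program B 77/110 = 70.0% → Program B
Overall: the mentoring program 535/2324 = 23.0%, Program B 368/2712 = 13.6% → the mentoring program
Neither sweeps: the mentoring program wins 2 of 3 groups, Program B wins 1. The mentoring program wins overall but not every group — no Simpson reversal.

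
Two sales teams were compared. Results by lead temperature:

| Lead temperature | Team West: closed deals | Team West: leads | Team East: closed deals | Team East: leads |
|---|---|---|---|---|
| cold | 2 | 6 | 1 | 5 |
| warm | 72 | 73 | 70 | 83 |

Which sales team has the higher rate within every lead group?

Cold: Team West 2/6 = 33.3%, Team East 1/5 = 20.0% → Team West
Warm: Team West 72/73 = 98.6%, Team East 70/83 = 84.3% → Team West
Team West has the higher rate in both groups.

Team West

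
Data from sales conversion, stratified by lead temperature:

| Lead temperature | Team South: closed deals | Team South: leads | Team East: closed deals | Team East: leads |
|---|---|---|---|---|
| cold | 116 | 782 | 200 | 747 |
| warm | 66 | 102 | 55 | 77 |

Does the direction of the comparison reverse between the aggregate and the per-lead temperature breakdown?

No

Cold: Team South 116/782 = 14.8%, Team East 200/747 = 26.8% → Team East
Warm: Team South 66/102 = 64.7%, Team East 55/77 = 71.4% → Team East
Overall: Team South 182/884 = 20.6%, Team East 255/824 = 30.9% → Team East
Team East wins overall and in every lead group — no reversal.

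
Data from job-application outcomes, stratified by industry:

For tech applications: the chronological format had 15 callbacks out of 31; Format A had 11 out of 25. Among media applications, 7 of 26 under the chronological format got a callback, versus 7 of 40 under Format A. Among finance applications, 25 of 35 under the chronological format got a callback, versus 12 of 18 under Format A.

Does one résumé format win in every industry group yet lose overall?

No

Tech: the chronological format 15/31 = 48.4%, Format A 11/25 = 44.0% → the chronological format
Media: the chronological format 7/26 = 26.9%, Format A 7/40 = 17.5% → the chronological format
Finance: the chronological format 25/35 = 71.4%, Format A 12/18 = 66.7% → the chronological format
Overall: the chronological format 47/92 = 51.1%, Format A 30/83 = 36.1% → the chronological format
The chronological format wins overall and in every industry group — no reversal.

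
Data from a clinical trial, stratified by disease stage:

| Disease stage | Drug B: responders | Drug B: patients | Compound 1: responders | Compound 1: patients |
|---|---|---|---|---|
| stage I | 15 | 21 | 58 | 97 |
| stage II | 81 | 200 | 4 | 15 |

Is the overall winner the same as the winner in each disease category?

Stage I: Drug B 15/21 = 71.4%, Compound 1 58/97 = 59.8% → Drug B
Stage II: Drug B 81/200 = 40.5%, Compound 1 4/15 = 26.7% → Drug B
Overall: Drug B 96/221 = 43.4%, Compound 1 62/112 = 55.4% → Compound 1
Drug B wins each disease group but Compound 1 wins overall — the comparison reverses. Drug B's patients skew toward stage II, which has a lower base rate.

No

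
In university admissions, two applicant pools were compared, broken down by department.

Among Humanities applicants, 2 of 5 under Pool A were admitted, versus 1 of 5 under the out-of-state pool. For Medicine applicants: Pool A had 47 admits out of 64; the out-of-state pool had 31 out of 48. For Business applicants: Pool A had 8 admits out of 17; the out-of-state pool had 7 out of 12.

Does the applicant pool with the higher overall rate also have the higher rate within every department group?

No

Humanities: Pool A 2/5 = 40.0%, the out-of-state pool 1/5 = 20.0% → Pool A
Medicine: Pool A 47/64 = 73.4%, the out-of-state pool 31/48 = 64.6% → Pool A
Business: Pool A 8/17 = 47.1%, the out-of-state pool 7/12 = 58.3% → the out-of-state pool
Overall: Pool A 57/86 = 66.3%, the out-of-state pool 39/65 = 60.0% → Pool A
Neither sweeps: Pool A wins 2 of 3 groups, the out-of-state pool wins 1. Pool A wins overall but not every group — no Simpson reversal.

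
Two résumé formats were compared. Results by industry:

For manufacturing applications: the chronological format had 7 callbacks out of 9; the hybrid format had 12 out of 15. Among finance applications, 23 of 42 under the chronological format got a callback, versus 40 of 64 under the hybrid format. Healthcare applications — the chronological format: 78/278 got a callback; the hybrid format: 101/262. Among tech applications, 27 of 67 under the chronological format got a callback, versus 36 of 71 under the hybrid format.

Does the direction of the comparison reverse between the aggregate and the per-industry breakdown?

No

Manufacturing: the chronological format 7/9 = 77.8%, the hybrid format 12/15 = 80.0% → the hybrid format
Finance: the chronological format 23/42 = 54.8%, the hybrid format 40/64 = 62.5% → the hybrid format
Healthcare: the chronological format 78/278 = 28.1%, the hybrid format 101/262 = 38.5% → the hybrid format
Tech: the chronological format 27/67 = 40.3%, the hybrid format 36/71 = 50.7% → the hybrid format
Overall: the chronological format 135/396 = 34.1%, the hybrid format 189/412 = 45.9% → the hybrid format
The hybrid format wins overall and in every industry group — no reversal.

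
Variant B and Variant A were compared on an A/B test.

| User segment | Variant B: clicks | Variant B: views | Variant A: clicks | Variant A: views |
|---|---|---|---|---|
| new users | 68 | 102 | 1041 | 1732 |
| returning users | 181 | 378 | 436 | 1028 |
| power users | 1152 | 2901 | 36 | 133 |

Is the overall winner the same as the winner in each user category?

New users: Variant B 68/102 = 66.7%, Variant A 1041/1732 = 60.1% → Variant B
Returning users: Variant B 181/378 = 47.9%, Variant A 436/1028 = 42.4% → Variant B
Power users: Variant B 1152/2901 = 39.7%, Variant A 36/133 = 27.1% → Variant B
Overall: Variant B 1401/3381 = 41.4%, Variant A 1513/2893 = 52.3% → Variant A
Variant B wins each user group but Variant A wins overall — the comparison reverses. Variant B's views skew toward power users, which has a lower base rate.

No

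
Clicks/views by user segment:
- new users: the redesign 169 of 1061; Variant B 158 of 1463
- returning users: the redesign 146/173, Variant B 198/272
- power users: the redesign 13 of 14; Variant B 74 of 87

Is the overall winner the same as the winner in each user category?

New users: the redesign 169/1061 = 15.9%, Variant B 158/1463 = 10.8% → the redesign
Returning users: the redesign 146/173 = 84.4%, Variant B 198/272 = 72.8% → the redesign
Power users: the redesign 13/14 = 92.9%, Variant B 74/87 = 85.1% → the redesign
Overall: the redesign 328/1248 = 26.3%, Variant B 430/1822 = 23.6% → the redesign
The redesign wins overall and in every user group — no reversal.

Yes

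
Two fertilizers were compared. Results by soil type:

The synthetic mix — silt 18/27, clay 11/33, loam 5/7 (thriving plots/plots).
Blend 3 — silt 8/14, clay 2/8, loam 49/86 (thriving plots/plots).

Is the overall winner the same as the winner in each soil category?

No

Silt: the synthetic mix 18/27 = 66.7%, Blend 3 8/14 = 57.1% → the synthetic mix
Clay: the synthetic mix 11/33 = 33.3%, Blend 3 2/8 = 25.0% → the synthetic mix
Loam: the synthetic mix 5/7 = 71.4%, Blend 3 49/86 = 57.0% → the synthetic mix
Overall: the synthetic mix 34/67 = 50.7%, Blend 3 59/108 = 54.6% → Blend 3
The synthetic mix wins each soil group but Blend 3 wins overall — the comparison reverses. The synthetic mix's plots skew toward clay, which has a lower base rate.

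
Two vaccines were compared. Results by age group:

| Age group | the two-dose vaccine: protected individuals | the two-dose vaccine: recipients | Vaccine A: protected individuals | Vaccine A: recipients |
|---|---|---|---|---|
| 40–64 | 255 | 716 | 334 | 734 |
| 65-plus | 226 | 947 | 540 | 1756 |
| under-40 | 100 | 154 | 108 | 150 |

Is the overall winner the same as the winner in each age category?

Yes

40–64: the two-dose vaccine 255/716 = 35.6%, Vaccine A 334/734 = 45.5% → Vaccine A
65-plus: the two-dose vaccine 226/947 = 23.9%, Vaccine A 540/1756 = 30.8% → Vaccine A
Under-40: the two-dose vaccine 100/154 = 64.9%, Vaccine A 108/150 = 72.0% → Vaccine A
Overall: the two-dose vaccine 581/1817 = 32.0%, Vaccine A 982/2640 = 37.2% → Vaccine A
Vaccine A wins overall and in every age group — no reversal.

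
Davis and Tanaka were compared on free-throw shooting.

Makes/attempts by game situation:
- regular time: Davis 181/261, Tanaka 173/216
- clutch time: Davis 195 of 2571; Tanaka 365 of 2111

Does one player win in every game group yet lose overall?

Regular time: Davis 181/261 = 69.3%, Tanaka 173/216 = 80.1% → Tanaka
Clutch time: Davis 195/2571 = 7.6%, Tanaka 365/2111 = 17.3% → Tanaka
Overall: Davis 376/2832 = 13.3%, Tanaka 538/2327 = 23.1% → Tanaka
Tanaka wins overall and in every game group — no reversal.

No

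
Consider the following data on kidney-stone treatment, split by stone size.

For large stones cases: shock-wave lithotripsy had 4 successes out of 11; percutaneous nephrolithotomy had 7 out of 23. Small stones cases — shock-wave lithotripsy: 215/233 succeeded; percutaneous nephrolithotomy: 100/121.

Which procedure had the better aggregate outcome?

Large stones: shock-wave lithotripsy 4/11 = 36.4%, percutaneous nephrolithotomy 7/23 = 30.4% → shock-wave lithotripsy
Small stones: shock-wave lithotripsy 215/233 = 92.3%, percutaneous nephrolithotomy 100/121 = 82.6% → shock-wave lithotripsy
Overall: shock-wave lithotripsy 219/244 = 89.8%, percutaneous nephrolithotomy 107/144 = 74.3% → shock-wave lithotripsy

shock-wave lithotripsy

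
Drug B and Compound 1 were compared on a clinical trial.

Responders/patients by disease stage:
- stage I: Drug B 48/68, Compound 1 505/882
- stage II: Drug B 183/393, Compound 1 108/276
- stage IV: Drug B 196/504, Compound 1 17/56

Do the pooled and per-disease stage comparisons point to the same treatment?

Stage I: Drug B 48/68 = 70.6%, Compound 1 505/882 = 57.3% → Drug B
Stage II: Drug B 183/393 = 46.6%, Compound 1 108/276 = 39.1% → Drug B
Stage IV: Drug B 196/504 = 38.9%, Compound 1 17/56 = 30.4% → Drug B
Overall: Drug B 427/965 = 44.2%, Compound 1 630/1214 = 51.9% → Compound 1
Drug B wins each disease group but Compound 1 wins overall — the comparison reverses. Drug B's patients skew toward stage IV, which has a lower base rate.

No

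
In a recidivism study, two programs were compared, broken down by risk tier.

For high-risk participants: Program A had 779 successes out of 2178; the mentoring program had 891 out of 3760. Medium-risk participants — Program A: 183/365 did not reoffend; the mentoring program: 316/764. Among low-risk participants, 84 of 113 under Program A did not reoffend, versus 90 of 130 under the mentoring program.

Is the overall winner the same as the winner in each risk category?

High-risk: Program A 779/2178 = 35.8%, the mentoring program 891/3760 = 23.7% → Program A
Medium-risk: Program A 183/365 = 50.1%, the mentoring program 316/764 = 41.4% → Program A
Low-risk: Program A 84/113 = 74.3%, the mentoring program 90/130 = 69.2% → Program A
Overall: Program A 1046/2656 = 39.4%, the mentoring program 1297/4654 = 27.9% → Program A
Program A wins overall and in every risk group — no reversal.

Yes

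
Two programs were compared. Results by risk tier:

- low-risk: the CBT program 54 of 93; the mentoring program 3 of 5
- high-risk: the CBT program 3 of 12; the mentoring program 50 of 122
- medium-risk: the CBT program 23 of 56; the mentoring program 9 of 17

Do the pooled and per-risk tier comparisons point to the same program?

Low-risk: the CBT program 54/93 = 58.1%, the mentoring program 3/5 = 60.0% → the mentoring program
High-risk: the CBT program 3/12 = 25.0%, the mentoring program 50/122 = 41.0% → the mentoring program
Medium-risk: the CBT program 23/56 = 41.1%, the mentoring program 9/17 = 52.9% → the mentoring program
Overall: the CBT program 80/161 = 49.7%, the mentoring program 62/144 = 43.1% → the CBT program
The mentoring program wins each risk group but the CBT program wins overall — the comparison reverses. The mentoring program's participants skew toward high-risk, which has a lower base rate.

No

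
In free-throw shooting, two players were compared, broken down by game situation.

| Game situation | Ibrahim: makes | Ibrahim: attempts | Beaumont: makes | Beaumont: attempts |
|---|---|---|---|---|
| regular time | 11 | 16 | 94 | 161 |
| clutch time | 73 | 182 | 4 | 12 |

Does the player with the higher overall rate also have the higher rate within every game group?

No

Regular time: Ibrahim 11/16 = 68.8%, Beaumont 94/161 = 58.4% → Ibrahim
Clutch time: Ibrahim 73/182 = 40.1%, Beaumont 4/12 = 33.3% → Ibrahim
Overall: Ibrahim 84/198 = 42.4%, Beaumont 98/173 = 56.6% → Beaumont
Ibrahim wins each game group but Beaumont wins overall — the comparison reverses. Ibrahim's attempts skew toward clutch time, which has a lower base rate.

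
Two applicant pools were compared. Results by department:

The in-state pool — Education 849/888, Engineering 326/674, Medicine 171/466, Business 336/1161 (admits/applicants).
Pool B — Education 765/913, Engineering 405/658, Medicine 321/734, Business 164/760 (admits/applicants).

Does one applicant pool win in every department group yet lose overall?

No

Education: the in-state pool 849/888 = 95.6%, Pool B 765/913 = 83.8% → the in-state pool
Engineering: the in-state pool 326/674 = 48.4%, Pool B 405/658 = 61.6% → Pool B
Medicine: the in-state pool 171/466 = 36.7%, Pool B 321/734 = 43.7% → Pool B
Business: the in-state pool 336/1161 = 28.9%, Pool B 164/760 = 21.6% → the in-state pool
Overall: the in-state pool 1682/3189 = 52.7%, Pool B 1655/3065 = 54.0% → Pool B
Neither sweeps: the in-state pool wins 2 of 4 groups, Pool B wins 2. Pool B wins overall but not every group — no Simpson reversal.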